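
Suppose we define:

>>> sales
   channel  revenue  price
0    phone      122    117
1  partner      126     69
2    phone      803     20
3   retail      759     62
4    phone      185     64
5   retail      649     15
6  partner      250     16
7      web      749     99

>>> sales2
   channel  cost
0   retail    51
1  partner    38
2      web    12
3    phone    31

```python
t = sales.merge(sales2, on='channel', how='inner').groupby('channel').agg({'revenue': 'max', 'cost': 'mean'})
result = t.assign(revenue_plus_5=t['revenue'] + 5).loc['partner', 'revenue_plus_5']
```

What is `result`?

255

merge on 'channel' (how='inner') → 8 rows:
   channel  revenue  price  cost
0    phone      122    117    31
1  partner      126     69    38
2    phone      803     20    31
3   retail      759     62    51
4    phone      185     64    31
5   retail      649     15    51
6  partner      250     16    38
7      web      749     99    12
group by channel: max(revenue), mean(cost):
         revenue  cost
channel               
partner      250  38.0
phone        803  31.0
retail       759  51.0
web          749  12.0
add column revenue_plus_5 = t['revenue'] + 5:
         revenue  cost  revenue_plus_5
channel                               
partner      250  38.0             255
phone        803  31.0             808
retail       759  51.0             764
web          749  12.0             754
Hence 255.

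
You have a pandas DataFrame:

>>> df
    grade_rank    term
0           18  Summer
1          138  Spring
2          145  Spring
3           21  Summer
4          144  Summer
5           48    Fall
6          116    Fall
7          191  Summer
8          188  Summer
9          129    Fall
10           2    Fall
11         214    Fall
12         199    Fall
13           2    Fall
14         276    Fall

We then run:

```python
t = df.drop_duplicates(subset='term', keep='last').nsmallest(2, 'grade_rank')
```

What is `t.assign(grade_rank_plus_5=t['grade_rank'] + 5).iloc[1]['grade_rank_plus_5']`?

drop duplicate term (keep=last):
    grade_rank    term
2          145  Spring
8          188  Summer
14         276    Fall
take 2 rows with smallest grade_rank:
   grade_rank    term
2         145  Spring
8         188  Summer
add column grade_rank_plus_5 = t['grade_rank'] + 5:
   grade_rank    term  grade_rank_plus_5
2         145  Spring                150
8         188  Summer                193
Hence 193.

193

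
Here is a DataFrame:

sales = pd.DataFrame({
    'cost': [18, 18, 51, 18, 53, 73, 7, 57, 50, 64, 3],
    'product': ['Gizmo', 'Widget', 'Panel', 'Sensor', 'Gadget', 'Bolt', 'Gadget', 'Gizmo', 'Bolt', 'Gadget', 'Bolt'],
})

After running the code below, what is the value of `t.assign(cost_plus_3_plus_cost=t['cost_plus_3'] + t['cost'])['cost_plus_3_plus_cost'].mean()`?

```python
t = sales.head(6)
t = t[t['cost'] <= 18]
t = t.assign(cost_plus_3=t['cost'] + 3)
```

take first 6 rows:
   cost product
0    18   Gizmo
1    18  Widget
2    51   Panel
3    18  Sensor
4    53  Gadget
5    73    Bolt
filter rows where cost <= 18:
   cost product
0    18   Gizmo
1    18  Widget
3    18  Sensor
add column cost_plus_3 = t['cost'] + 3:
   cost product  cost_plus_3
0    18   Gizmo           21
1    18  Widget           21
3    18  Sensor           21
add column cost_plus_3_plus_cost = t['cost_plus_3'] + t['cost']:
   cost product  cost_plus_3  cost_plus_3_plus_cost
0    18   Gizmo           21                     39
1    18  Widget           21                     39
3    18  Sensor           21                     39
mean of column 'cost_plus_3_plus_cost' → 39.0

39.0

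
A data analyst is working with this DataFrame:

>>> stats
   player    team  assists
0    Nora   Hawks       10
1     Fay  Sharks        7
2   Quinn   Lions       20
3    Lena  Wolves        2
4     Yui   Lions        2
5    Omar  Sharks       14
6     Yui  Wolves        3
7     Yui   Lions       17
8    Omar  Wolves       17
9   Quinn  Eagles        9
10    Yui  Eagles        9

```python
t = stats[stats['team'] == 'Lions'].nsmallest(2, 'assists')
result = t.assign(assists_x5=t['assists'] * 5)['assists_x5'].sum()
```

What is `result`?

95

filter rows where team == 'Lions':
  player   team  assists
2  Quinn  Lions       20
4    Yui  Lions        2
7    Yui  Lions       17
take 2 rows with smallest assists:
  player   team  assists
4    Yui  Lions        2
7    Yui  Lions       17
add column assists_x5 = t['assists'] * 5:
  player   team  assists  assists_x5
4    Yui  Lions        2          10
7    Yui  Lions       17          85
Taking the sum of column 'assists_x5' gives 95.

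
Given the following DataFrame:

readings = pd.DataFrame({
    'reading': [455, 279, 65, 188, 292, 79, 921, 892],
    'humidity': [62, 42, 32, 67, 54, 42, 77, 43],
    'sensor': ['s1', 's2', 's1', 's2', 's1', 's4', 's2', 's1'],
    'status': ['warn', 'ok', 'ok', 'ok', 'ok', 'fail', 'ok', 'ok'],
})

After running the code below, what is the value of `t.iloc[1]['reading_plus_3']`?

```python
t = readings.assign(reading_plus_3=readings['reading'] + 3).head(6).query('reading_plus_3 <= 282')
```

68

add column reading_plus_3 = readings['reading'] + 3:
   reading  humidity sensor status  reading_plus_3
0      455        62     s1   warn             458
1      279        42     s2     ok             282
2       65        32     s1     ok              68
3      188        67     s2     ok             191
4      292        54     s1     ok             295
5       79        42     s4   fail              82
6      921        77     s2     ok             924
7      892        43     s1     ok             895
take first 6 rows:
   reading  humidity sensor status  reading_plus_3
0      455        62     s1   warn             458
1      279        42     s2     ok             282
2       65        32     s1     ok              68
3      188        67     s2     ok             191
4      292        54     s1     ok             295
5       79        42     s4   fail              82
filter rows where reading_plus_3 <= 282:
   reading  humidity sensor status  reading_plus_3
1      279        42     s2     ok             282
2       65        32     s1     ok              68
3      188        67     s2     ok             191
5       79        42     s4   fail              82
Then the value at position 1, column 'reading_plus_3': 68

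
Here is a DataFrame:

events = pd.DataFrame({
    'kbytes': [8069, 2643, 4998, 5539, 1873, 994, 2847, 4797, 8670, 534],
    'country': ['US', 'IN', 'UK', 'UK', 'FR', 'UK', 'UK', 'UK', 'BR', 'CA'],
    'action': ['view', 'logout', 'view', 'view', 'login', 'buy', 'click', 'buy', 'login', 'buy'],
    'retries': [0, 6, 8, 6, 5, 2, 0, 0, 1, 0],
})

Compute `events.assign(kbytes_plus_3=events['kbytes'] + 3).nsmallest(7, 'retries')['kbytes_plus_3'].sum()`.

27805

add column kbytes_plus_3 = events['kbytes'] + 3:
   kbytes country  action  retries  kbytes_plus_3
0    8069      US    view        0           8072
1    2643      IN  logout        6           2646
2    4998      UK    view        8           5001
3    5539      UK    view        6           5542
4    1873      FR   login        5           1876
5     994      UK     buy        2            997
6    2847      UK   click        0           2850
7    4797      UK     buy        0           4800
8    8670      BR   login        1           8673
9     534      CA     buy        0            537
take 7 rows with smallest retries:
   kbytes country action  retries  kbytes_plus_3
0    8069      US   view        0           8072
6    2847      UK  click        0           2850
7    4797      UK    buy        0           4800
9     534      CA    buy        0            537
8    8670      BR  login        1           8673
5     994      UK    buy        2            997
4    1873      FR  login        5           1876
Hence 27805.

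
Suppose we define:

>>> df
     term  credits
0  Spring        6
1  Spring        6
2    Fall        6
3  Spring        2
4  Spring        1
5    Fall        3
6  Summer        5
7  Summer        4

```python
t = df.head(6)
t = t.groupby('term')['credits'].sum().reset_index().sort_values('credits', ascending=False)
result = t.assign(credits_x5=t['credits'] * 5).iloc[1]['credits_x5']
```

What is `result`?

take first 6 rows:
     term  credits
0  Spring        6
1  Spring        6
2    Fall        6
3  Spring        2
4  Spring        1
5    Fall        3
group by term, sum of credits:
term
Fall       9
Spring    15
Name: credits, dtype: int64
reset_index():
     term  credits
0    Fall        9
1  Spring       15
sort by credits descending:
     term  credits
1  Spring       15
0    Fall        9
add column credits_x5 = t['credits'] * 5:
     term  credits  credits_x5
1  Spring       15          75
0    Fall        9          45

45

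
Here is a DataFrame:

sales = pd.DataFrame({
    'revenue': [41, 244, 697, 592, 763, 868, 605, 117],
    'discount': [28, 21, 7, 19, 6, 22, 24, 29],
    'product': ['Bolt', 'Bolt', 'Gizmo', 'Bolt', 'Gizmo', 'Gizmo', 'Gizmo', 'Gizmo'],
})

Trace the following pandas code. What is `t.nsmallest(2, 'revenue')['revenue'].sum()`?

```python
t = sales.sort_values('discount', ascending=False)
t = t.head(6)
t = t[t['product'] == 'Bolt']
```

285

sort by discount descending:
   revenue  discount product
7      117        29   Gizmo
0       41        28    Bolt
6      605        24   Gizmo
5      868        22   Gizmo
1      244        21    Bolt
3      592        19    Bolt
2      697         7   Gizmo
4      763         6   Gizmo
take first 6 rows:
   revenue  discount product
7      117        29   Gizmo
0       41        28    Bolt
6      605        24   Gizmo
5      868        22   Gizmo
1      244        21    Bolt
3      592        19    Bolt
filter rows where product == 'Bolt':
   revenue  discount product
0       41        28    Bolt
1      244        21    Bolt
3      592        19    Bolt
take 2 rows with smallest revenue:
   revenue  discount product
0       41        28    Bolt
1      244        21    Bolt
Reading off the sum of column 'revenue', we get 285.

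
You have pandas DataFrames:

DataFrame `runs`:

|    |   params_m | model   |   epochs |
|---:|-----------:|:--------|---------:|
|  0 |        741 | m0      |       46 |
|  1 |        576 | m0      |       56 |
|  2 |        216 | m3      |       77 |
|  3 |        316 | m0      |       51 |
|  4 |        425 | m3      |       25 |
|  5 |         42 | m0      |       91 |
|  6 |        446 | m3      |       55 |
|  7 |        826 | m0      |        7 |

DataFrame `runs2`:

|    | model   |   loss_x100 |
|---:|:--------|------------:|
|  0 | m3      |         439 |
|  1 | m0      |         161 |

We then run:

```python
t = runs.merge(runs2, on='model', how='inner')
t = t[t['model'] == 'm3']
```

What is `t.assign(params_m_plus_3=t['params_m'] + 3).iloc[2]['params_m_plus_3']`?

449

merge on 'model' (how='inner') → 8 rows:
   params_m model  epochs  loss_x100
0       741    m0      46        161
1       576    m0      56        161
2       216    m3      77        439
3       316    m0      51        161
4       425    m3      25        439
5        42    m0      91        161
6       446    m3      55        439
7       826    m0       7        161
filter rows where model == 'm3':
   params_m model  epochs  loss_x100
2       216    m3      77        439
4       425    m3      25        439
6       446    m3      55        439
add column params_m_plus_3 = t['params_m'] + 3:
   params_m model  epochs  loss_x100  params_m_plus_3
2       216    m3      77        439              219
4       425    m3      25        439              428
6       446    m3      55        439              449
Finally, value at position 2, column 'params_m_plus_3' = 449.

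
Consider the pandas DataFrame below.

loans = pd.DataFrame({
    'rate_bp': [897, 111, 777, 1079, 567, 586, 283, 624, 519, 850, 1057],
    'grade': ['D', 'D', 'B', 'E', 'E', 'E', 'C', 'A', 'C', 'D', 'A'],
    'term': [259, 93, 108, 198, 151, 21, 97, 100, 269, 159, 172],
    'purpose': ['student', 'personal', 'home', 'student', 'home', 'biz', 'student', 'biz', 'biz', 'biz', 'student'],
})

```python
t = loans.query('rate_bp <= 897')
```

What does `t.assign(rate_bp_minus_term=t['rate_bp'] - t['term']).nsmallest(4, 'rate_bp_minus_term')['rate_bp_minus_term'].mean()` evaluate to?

filter rows where rate_bp <= 897:
   rate_bp grade  term   purpose
0      897     D   259   student
1      111     D    93  personal
2      777     B   108      home
4      567     E   151      home
5      586     E    21       biz
6      283     C    97   student
7      624     A   100       biz
8      519     C   269       biz
9      850     D   159       biz
add column rate_bp_minus_term = t['rate_bp'] - t['term']:
   rate_bp grade  term   purpose  rate_bp_minus_term
0      897     D   259   student                 638
1      111     D    93  personal                  18
2      777     B   108      home                 669
4      567     E   151      home                 416
5      586     E    21       biz                 565
6      283     C    97   student                 186
7      624     A   100       biz                 524
8      519     C   269       biz                 250
9      850     D   159       biz                 691
take 4 rows with smallest rate_bp_minus_term:
   rate_bp grade  term   purpose  rate_bp_minus_term
1      111     D    93  personal                  18
6      283     C    97   student                 186
8      519     C   269       biz                 250
4      567     E   151      home                 416

217.5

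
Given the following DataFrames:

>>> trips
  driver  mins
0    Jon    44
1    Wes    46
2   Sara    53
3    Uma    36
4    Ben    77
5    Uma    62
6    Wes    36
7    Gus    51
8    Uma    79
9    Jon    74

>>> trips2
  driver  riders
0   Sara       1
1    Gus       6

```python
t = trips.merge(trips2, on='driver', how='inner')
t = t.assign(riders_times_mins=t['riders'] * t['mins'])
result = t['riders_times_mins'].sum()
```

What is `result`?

merge on 'driver' (how='inner') → 2 rows:
  driver  mins  riders
0   Sara    53       1
1    Gus    51       6
add column riders_times_mins = t['riders'] * t['mins']:
  driver  mins  riders  riders_times_mins
0   Sara    53       1                 53
1    Gus    51       6                306

359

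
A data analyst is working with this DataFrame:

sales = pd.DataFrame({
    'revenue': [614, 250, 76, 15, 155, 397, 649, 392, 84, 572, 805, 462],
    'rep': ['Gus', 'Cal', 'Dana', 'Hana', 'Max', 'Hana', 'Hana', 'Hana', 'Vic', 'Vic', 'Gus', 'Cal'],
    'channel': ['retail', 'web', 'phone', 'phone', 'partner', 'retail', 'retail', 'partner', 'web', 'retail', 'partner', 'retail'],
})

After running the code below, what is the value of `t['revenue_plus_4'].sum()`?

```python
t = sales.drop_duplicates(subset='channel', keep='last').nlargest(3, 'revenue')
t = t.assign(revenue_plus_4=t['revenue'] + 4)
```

1363

drop duplicate channel (keep=last):
    revenue   rep  channel
3        15  Hana    phone
8        84   Vic      web
10      805   Gus  partner
11      462   Cal   retail
take 3 rows with largest revenue:
    revenue  rep  channel
10      805  Gus  partner
11      462  Cal   retail
8        84  Vic      web
add column revenue_plus_4 = t['revenue'] + 4:
    revenue  rep  channel  revenue_plus_4
10      805  Gus  partner             809
11      462  Cal   retail             466
8        84  Vic      web              88
The sum of column 'revenue_plus_4' is 1363.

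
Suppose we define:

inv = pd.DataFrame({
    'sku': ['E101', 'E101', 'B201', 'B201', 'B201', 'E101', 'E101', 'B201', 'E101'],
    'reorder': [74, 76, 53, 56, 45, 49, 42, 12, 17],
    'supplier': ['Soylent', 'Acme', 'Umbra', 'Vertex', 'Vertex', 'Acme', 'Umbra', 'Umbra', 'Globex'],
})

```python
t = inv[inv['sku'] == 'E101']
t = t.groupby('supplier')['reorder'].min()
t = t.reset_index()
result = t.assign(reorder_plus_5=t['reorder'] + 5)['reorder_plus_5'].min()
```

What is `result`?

22

filter rows where sku == 'E101':
    sku  reorder supplier
0  E101       74  Soylent
1  E101       76     Acme
5  E101       49     Acme
6  E101       42    Umbra
8  E101       17   Globex
group by supplier, min of reorder:
supplier
Acme       49
Globex     17
Soylent    74
Umbra      42
Name: reorder, dtype: int64
reset_index():
  supplier  reorder
0     Acme       49
1   Globex       17
2  Soylent       74
3    Umbra       42
add column reorder_plus_5 = t['reorder'] + 5:
  supplier  reorder  reorder_plus_5
0     Acme       49              54
1   Globex       17              22
2  Soylent       74              79
3    Umbra       42              47
The min of column 'reorder_plus_5' is 22.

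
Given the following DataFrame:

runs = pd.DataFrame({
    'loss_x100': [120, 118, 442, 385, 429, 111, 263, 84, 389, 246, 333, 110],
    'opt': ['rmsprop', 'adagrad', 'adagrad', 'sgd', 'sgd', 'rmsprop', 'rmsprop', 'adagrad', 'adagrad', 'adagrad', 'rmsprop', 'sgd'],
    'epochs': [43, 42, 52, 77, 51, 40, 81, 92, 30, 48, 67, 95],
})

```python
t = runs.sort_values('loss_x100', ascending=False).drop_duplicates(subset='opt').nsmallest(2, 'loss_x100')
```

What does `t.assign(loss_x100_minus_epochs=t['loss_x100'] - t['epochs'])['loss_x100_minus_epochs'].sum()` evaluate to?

644

sort by loss_x100 descending:
    loss_x100      opt  epochs
2         442  adagrad      52
4         429      sgd      51
8         389  adagrad      30
3         385      sgd      77
10        333  rmsprop      67
6         263  rmsprop      81
9         246  adagrad      48
0         120  rmsprop      43
1         118  adagrad      42
5         111  rmsprop      40
11        110      sgd      95
7          84  adagrad      92
drop duplicate opt (keep=first):
    loss_x100      opt  epochs
2         442  adagrad      52
4         429      sgd      51
10        333  rmsprop      67
take 2 rows with smallest loss_x100:
    loss_x100      opt  epochs
10        333  rmsprop      67
4         429      sgd      51
add column loss_x100_minus_epochs = t['loss_x100'] - t['epochs']:
    loss_x100      opt  epochs  loss_x100_minus_epochs
10        333  rmsprop      67                     266
4         429      sgd      51                     378
Taking the sum of column 'loss_x100_minus_epochs' gives 644.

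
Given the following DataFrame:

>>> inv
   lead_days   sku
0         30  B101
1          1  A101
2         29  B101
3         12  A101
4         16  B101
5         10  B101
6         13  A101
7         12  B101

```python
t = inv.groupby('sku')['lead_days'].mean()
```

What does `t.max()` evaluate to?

19.4

group by sku, mean of lead_days:
sku
A101     8.666667
B101    19.400000
Name: lead_days, dtype: float64
So max() = 19.4.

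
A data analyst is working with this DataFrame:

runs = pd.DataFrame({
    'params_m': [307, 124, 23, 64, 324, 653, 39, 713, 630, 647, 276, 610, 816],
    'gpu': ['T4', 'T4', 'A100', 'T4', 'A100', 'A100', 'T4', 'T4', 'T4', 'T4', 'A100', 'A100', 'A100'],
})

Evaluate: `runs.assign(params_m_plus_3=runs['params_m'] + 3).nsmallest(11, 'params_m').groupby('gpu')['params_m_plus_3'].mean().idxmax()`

A100

add column params_m_plus_3 = runs['params_m'] + 3:
    params_m   gpu  params_m_plus_3
0        307    T4              310
1        124    T4              127
2         23  A100               26
3         64    T4               67
4        324  A100              327
5        653  A100              656
6         39    T4               42
7        713    T4              716
8        630    T4              633
9        647    T4              650
10       276  A100              279
11       610  A100              613
12       816  A100              819
take 11 rows with smallest params_m:
    params_m   gpu  params_m_plus_3
2         23  A100               26
6         39    T4               42
3         64    T4               67
1        124    T4              127
10       276  A100              279
0        307    T4              310
4        324  A100              327
11       610  A100              613
8        630    T4              633
9        647    T4              650
5        653  A100              656
group by gpu, mean of params_m_plus_3:
gpu
A100    380.200000
T4      304.833333
Name: params_m_plus_3, dtype: float64
Then the label with the largest value: A100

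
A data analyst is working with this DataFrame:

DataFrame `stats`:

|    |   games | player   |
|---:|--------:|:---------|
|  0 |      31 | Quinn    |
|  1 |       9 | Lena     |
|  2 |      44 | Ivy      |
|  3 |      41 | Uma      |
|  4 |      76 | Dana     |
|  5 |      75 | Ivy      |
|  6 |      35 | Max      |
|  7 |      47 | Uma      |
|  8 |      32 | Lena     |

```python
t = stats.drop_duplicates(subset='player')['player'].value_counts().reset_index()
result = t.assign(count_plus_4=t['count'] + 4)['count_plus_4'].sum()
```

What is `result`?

drop duplicate player (keep=first):
   games player
0     31  Quinn
1      9   Lena
2     44    Ivy
3     41    Uma
4     76   Dana
6     35    Max
value_counts of player:
player
Quinn    1
Lena     1
Ivy      1
Uma      1
Dana     1
Max      1
Name: count, dtype: int64
reset_index():
  player  count
0  Quinn      1
1   Lena      1
2    Ivy      1
3    Uma      1
4   Dana      1
5    Max      1
add column count_plus_4 = t['count'] + 4:
  player  count  count_plus_4
0  Quinn      1             5
1   Lena      1             5
2    Ivy      1             5
3    Uma      1             5
4   Dana      1             5
5    Max      1             5
The sum of column 'count_plus_4' is 30.

30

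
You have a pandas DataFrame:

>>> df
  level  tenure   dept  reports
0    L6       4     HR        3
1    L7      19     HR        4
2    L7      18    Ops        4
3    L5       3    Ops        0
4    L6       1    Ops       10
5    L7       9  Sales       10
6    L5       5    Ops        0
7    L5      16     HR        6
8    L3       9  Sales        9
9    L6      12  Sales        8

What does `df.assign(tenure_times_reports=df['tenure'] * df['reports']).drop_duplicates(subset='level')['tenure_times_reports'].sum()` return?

169

add column tenure_times_reports = df['tenure'] * df['reports']:
  level  tenure   dept  reports  tenure_times_reports
0    L6       4     HR        3                    12
1    L7      19     HR        4                    76
2    L7      18    Ops        4                    72
3    L5       3    Ops        0                     0
4    L6       1    Ops       10                    10
5    L7       9  Sales       10                    90
6    L5       5    Ops        0                     0
7    L5      16     HR        6                    96
8    L3       9  Sales        9                    81
9    L6      12  Sales        8                    96
drop duplicate level (keep=first):
  level  tenure   dept  reports  tenure_times_reports
0    L6       4     HR        3                    12
1    L7      19     HR        4                    76
3    L5       3    Ops        0                     0
8    L3       9  Sales        9                    81
Finally, sum of column 'tenure_times_reports' = 169.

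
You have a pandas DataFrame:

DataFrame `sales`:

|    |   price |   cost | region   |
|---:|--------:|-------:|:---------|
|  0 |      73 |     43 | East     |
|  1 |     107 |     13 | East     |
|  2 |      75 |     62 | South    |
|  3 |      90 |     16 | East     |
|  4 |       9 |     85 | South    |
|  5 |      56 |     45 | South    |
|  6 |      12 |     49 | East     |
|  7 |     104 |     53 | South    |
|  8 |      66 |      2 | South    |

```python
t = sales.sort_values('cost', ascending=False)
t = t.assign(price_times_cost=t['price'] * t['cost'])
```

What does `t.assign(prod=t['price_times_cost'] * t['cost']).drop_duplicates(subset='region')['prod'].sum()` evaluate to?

93837

sort by cost descending:
   price  cost region
4      9    85  South
2     75    62  South
7    104    53  South
6     12    49   East
5     56    45  South
0     73    43   East
3     90    16   East
1    107    13   East
8     66     2  South
add column price_times_cost = t['price'] * t['cost']:
   price  cost region  price_times_cost
4      9    85  South               765
2     75    62  South              4650
7    104    53  South              5512
6     12    49   East               588
5     56    45  South              2520
0     73    43   East              3139
3     90    16   East              1440
1    107    13   East              1391
8     66     2  South               132
add column prod = t['price_times_cost'] * t['cost']:
   price  cost region  price_times_cost    prod
4      9    85  South               765   65025
2     75    62  South              4650  288300
7    104    53  South              5512  292136
6     12    49   East               588   28812
5     56    45  South              2520  113400
0     73    43   East              3139  134977
3     90    16   East              1440   23040
1    107    13   East              1391   18083
8     66     2  South               132     264
drop duplicate region (keep=first):
   price  cost region  price_times_cost   prod
4      9    85  South               765  65025
6     12    49   East               588  28812
So sum() = 93837.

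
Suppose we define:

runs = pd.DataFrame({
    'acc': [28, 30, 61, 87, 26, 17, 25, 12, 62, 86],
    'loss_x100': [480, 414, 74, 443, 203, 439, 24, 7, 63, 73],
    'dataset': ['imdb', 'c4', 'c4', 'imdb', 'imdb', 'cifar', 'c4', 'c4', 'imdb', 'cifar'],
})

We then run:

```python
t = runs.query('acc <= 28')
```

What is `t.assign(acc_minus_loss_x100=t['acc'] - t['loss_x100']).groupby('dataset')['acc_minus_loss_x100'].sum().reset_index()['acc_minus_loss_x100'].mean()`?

filter rows where acc <= 28:
   acc  loss_x100 dataset
0   28        480    imdb
4   26        203    imdb
5   17        439   cifar
6   25         24      c4
7   12          7      c4
add column acc_minus_loss_x100 = t['acc'] - t['loss_x100']:
   acc  loss_x100 dataset  acc_minus_loss_x100
0   28        480    imdb                 -452
4   26        203    imdb                 -177
5   17        439   cifar                 -422
6   25         24      c4                    1
7   12          7      c4                    5
group by dataset, sum of acc_minus_loss_x100:
dataset
c4         6
cifar   -422
imdb    -629
Name: acc_minus_loss_x100, dtype: int64
reset_index():
  dataset  acc_minus_loss_x100
0      c4                    6
1   cifar                 -422
2    imdb                 -629

-348.333333333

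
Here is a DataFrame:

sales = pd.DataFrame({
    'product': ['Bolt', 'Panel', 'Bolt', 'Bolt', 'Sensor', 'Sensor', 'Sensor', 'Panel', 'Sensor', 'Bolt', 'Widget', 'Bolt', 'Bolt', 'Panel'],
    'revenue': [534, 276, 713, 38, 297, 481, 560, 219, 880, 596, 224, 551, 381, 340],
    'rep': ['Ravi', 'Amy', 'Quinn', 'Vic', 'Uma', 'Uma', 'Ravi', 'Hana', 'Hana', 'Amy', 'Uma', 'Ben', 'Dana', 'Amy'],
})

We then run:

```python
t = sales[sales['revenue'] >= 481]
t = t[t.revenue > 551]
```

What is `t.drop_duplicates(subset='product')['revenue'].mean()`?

636.5

filter rows where revenue >= 481:
   product  revenue    rep
0     Bolt      534   Ravi
2     Bolt      713  Quinn
5   Sensor      481    Uma
6   Sensor      560   Ravi
8   Sensor      880   Hana
9     Bolt      596    Amy
11    Bolt      551    Ben
filter rows where revenue > 551:
  product  revenue    rep
2    Bolt      713  Quinn
6  Sensor      560   Ravi
8  Sensor      880   Hana
9    Bolt      596    Amy
drop duplicate product (keep=first):
  product  revenue    rep
2    Bolt      713  Quinn
6  Sensor      560   Ravi
Reading off the mean of column 'revenue', we get 636.5.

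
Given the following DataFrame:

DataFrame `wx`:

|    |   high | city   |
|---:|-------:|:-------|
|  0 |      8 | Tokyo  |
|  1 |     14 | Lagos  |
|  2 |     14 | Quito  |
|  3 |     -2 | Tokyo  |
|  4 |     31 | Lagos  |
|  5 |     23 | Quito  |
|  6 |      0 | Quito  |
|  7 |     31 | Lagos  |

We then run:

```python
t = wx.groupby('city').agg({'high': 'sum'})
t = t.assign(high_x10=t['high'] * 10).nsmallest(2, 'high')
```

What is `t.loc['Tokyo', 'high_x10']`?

group by city, sum of high:
       high
city       
Lagos    76
Quito    37
Tokyo     6
add column high_x10 = t['high'] * 10:
       high  high_x10
city                 
Lagos    76       760
Quito    37       370
Tokyo     6        60
take 2 rows with smallest high:
       high  high_x10
city                 
Tokyo     6        60
Quito    37       370
Hence 60.

60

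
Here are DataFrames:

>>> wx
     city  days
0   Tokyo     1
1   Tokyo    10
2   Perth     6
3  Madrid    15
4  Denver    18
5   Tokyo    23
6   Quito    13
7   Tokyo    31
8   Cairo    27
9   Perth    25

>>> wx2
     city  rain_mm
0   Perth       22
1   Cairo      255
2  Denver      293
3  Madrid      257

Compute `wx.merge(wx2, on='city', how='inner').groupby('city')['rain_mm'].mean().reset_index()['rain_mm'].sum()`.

827.0

merge on 'city' (how='inner') → 5 rows:
     city  days  rain_mm
0   Perth     6       22
1  Madrid    15      257
2  Denver    18      293
3   Cairo    27      255
4   Perth    25       22
group by city, mean of rain_mm:
city
Cairo     255.0
Denver    293.0
Madrid    257.0
Perth      22.0
Name: rain_mm, dtype: float64
reset_index():
     city  rain_mm
0   Cairo    255.0
1  Denver    293.0
2  Madrid    257.0
3   Perth     22.0
Reading off the sum of column 'rain_mm', we get 827.0.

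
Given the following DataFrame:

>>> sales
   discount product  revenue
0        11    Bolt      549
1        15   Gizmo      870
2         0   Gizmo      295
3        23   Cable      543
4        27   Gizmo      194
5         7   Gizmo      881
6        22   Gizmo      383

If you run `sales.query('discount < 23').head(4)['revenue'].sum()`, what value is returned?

filter rows where discount < 23:
   discount product  revenue
0        11    Bolt      549
1        15   Gizmo      870
2         0   Gizmo      295
5         7   Gizmo      881
6        22   Gizmo      383
take first 4 rows:
   discount product  revenue
0        11    Bolt      549
1        15   Gizmo      870
2         0   Gizmo      295
5         7   Gizmo      881

2595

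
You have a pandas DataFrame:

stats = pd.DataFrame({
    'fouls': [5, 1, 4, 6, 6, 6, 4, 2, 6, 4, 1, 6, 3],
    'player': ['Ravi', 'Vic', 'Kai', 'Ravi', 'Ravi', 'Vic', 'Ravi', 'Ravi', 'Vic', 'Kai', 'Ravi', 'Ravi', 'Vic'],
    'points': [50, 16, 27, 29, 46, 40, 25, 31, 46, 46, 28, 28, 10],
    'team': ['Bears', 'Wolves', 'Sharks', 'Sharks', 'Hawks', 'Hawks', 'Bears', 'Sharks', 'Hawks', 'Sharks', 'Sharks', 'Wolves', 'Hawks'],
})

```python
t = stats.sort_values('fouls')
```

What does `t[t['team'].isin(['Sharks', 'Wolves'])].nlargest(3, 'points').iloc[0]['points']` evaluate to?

46

sort by fouls:
    fouls player  points    team
1       1    Vic      16  Wolves
10      1   Ravi      28  Sharks
7       2   Ravi      31  Sharks
12      3    Vic      10   Hawks
2       4    Kai      27  Sharks
6       4   Ravi      25   Bears
9       4    Kai      46  Sharks
0       5   Ravi      50   Bears
3       6   Ravi      29  Sharks
4       6   Ravi      46   Hawks
5       6    Vic      40   Hawks
8       6    Vic      46   Hawks
11      6   Ravi      28  Wolves
filter rows where team in ['Sharks', 'Wolves']:
    fouls player  points    team
1       1    Vic      16  Wolves
10      1   Ravi      28  Sharks
7       2   Ravi      31  Sharks
2       4    Kai      27  Sharks
9       4    Kai      46  Sharks
3       6   Ravi      29  Sharks
11      6   Ravi      28  Wolves
take 3 rows with largest points:
   fouls player  points    team
9      4    Kai      46  Sharks
7      2   Ravi      31  Sharks
3      6   Ravi      29  Sharks
Finally, value at position 0, column 'points' = 46.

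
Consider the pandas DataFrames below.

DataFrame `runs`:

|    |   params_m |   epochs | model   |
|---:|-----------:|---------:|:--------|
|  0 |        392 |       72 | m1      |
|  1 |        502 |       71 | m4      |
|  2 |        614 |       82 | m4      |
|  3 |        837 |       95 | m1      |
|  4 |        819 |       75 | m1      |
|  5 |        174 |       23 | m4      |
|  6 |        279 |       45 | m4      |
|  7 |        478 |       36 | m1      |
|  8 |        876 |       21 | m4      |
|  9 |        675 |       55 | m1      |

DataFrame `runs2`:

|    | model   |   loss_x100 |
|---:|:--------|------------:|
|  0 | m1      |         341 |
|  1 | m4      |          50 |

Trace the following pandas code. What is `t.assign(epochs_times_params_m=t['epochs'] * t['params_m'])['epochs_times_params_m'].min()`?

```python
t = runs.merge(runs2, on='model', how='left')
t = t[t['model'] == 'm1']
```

17208

merge on 'model' (how='left') → 10 rows:
   params_m  epochs model  loss_x100
0       392      72    m1        341
1       502      71    m4         50
2       614      82    m4         50
3       837      95    m1        341
4       819      75    m1        341
5       174      23    m4         50
6       279      45    m4         50
7       478      36    m1        341
8       876      21    m4         50
9       675      55    m1        341
filter rows where model == 'm1':
   params_m  epochs model  loss_x100
0       392      72    m1        341
3       837      95    m1        341
4       819      75    m1        341
7       478      36    m1        341
9       675      55    m1        341
add column epochs_times_params_m = t['epochs'] * t['params_m']:
   params_m  epochs model  loss_x100  epochs_times_params_m
0       392      72    m1        341                  28224
3       837      95    m1        341                  79515
4       819      75    m1        341                  61425
7       478      36    m1        341                  17208
9       675      55    m1        341                  37125
Then the min of column 'epochs_times_params_m': 17208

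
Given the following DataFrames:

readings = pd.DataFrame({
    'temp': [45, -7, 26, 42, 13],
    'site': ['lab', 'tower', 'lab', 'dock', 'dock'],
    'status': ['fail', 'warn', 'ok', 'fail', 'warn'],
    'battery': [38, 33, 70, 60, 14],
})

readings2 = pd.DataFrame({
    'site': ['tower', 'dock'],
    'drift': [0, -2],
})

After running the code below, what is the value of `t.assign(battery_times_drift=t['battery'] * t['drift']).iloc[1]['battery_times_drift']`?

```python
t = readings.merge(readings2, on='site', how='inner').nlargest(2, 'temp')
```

merge on 'site' (how='inner') → 3 rows:
   temp   site status  battery  drift
0    -7  tower   warn       33      0
1    42   dock   fail       60     -2
2    13   dock   warn       14     -2
take 2 rows with largest temp:
   temp  site status  battery  drift
1    42  dock   fail       60     -2
2    13  dock   warn       14     -2
add column battery_times_drift = t['battery'] * t['drift']:
   temp  site status  battery  drift  battery_times_drift
1    42  dock   fail       60     -2                 -120
2    13  dock   warn       14     -2                  -28

-28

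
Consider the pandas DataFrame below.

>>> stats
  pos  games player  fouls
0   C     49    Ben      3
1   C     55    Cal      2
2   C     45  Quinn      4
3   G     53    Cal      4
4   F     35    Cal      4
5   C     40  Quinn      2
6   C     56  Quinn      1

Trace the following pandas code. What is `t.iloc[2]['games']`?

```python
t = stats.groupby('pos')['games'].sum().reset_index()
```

53

group by pos, sum of games:
pos
C    245
F     35
G     53
Name: games, dtype: int64
reset_index():
  pos  games
0   C    245
1   F     35
2   G     53
The value at position 2, column 'games' is 53.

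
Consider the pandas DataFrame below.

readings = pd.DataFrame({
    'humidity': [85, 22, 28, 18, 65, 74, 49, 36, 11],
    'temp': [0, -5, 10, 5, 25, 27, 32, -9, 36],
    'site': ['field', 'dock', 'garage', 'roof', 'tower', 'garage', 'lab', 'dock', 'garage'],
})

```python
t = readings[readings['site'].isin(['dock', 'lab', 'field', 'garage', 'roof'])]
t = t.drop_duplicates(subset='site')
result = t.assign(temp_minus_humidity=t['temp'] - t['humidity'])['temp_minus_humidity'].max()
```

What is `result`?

filter rows where site in ['dock', 'lab', 'field', 'garage', 'roof']:
   humidity  temp    site
0        85     0   field
1        22    -5    dock
2        28    10  garage
3        18     5    roof
5        74    27  garage
6        49    32     lab
7        36    -9    dock
8        11    36  garage
drop duplicate site (keep=first):
   humidity  temp    site
0        85     0   field
1        22    -5    dock
2        28    10  garage
3        18     5    roof
6        49    32     lab
add column temp_minus_humidity = t['temp'] - t['humidity']:
   humidity  temp    site  temp_minus_humidity
0        85     0   field                  -85
1        22    -5    dock                  -27
2        28    10  garage                  -18
3        18     5    roof                  -13
6        49    32     lab                  -17
Then the max of column 'temp_minus_humidity': -13

-13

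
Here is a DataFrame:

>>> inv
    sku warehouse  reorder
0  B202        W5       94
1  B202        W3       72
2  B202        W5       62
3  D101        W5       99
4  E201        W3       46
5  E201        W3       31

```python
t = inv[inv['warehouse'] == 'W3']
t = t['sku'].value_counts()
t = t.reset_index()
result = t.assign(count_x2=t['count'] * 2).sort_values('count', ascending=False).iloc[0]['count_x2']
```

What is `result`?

filter rows where warehouse == 'W3':
    sku warehouse  reorder
1  B202        W3       72
4  E201        W3       46
5  E201        W3       31
value_counts of sku:
sku
E201    2
B202    1
Name: count, dtype: int64
reset_index():
    sku  count
0  E201      2
1  B202      1
add column count_x2 = t['count'] * 2:
    sku  count  count_x2
0  E201      2         4
1  B202      1         2
sort by count descending:
    sku  count  count_x2
0  E201      2         4
1  B202      1         2
Then the value at position 0, column 'count_x2': 4

4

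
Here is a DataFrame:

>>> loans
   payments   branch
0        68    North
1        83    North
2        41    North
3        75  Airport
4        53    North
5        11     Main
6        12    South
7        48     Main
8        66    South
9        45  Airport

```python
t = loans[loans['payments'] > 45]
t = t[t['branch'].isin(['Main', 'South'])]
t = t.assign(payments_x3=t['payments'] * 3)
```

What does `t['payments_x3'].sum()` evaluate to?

filter rows where payments > 45:
   payments   branch
0        68    North
1        83    North
3        75  Airport
4        53    North
7        48     Main
8        66    South
filter rows where branch in ['Main', 'South']:
   payments branch
7        48   Main
8        66  South
add column payments_x3 = t['payments'] * 3:
   payments branch  payments_x3
7        48   Main          144
8        66  South          198
Finally, sum of column 'payments_x3' = 342.

342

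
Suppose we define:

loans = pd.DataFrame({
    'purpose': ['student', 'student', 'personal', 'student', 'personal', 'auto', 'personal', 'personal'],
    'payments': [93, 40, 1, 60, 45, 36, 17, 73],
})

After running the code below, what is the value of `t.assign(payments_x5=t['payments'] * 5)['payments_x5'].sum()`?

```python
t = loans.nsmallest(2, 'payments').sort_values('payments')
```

take 2 rows with smallest payments:
    purpose  payments
2  personal         1
6  personal        17
sort by payments:
    purpose  payments
2  personal         1
6  personal        17
add column payments_x5 = t['payments'] * 5:
    purpose  payments  payments_x5
2  personal         1            5
6  personal        17           85
So sum() = 90.

90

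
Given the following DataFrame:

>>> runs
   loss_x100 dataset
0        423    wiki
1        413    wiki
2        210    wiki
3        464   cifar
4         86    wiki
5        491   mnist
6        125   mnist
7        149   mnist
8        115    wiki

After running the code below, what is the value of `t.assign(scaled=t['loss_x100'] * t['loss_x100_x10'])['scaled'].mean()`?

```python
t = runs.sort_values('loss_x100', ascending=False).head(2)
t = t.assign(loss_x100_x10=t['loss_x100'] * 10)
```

sort by loss_x100 descending:
   loss_x100 dataset
5        491   mnist
3        464   cifar
0        423    wiki
1        413    wiki
2        210    wiki
7        149   mnist
6        125   mnist
8        115    wiki
4         86    wiki
take first 2 rows:
   loss_x100 dataset
5        491   mnist
3        464   cifar
add column loss_x100_x10 = t['loss_x100'] * 10:
   loss_x100 dataset  loss_x100_x10
5        491   mnist           4910
3        464   cifar           4640
add column scaled = t['loss_x100'] * t['loss_x100_x10']:
   loss_x100 dataset  loss_x100_x10   scaled
5        491   mnist           4910  2410810
3        464   cifar           4640  2152960
Taking the mean of column 'scaled' gives 2281885.0.

2281885.0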